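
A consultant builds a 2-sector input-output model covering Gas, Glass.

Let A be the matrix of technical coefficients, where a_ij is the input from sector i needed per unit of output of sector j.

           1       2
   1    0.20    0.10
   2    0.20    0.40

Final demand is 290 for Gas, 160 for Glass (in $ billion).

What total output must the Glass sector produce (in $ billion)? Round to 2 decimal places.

x_2 = 404.35

I − A =
  [   0.80    -0.10]
  [  -0.20     0.60]
det(I−A) = (0.80)(0.60) − (-0.10)(-0.20) = 0.4600
adj(I−A) = [[0.60, 0.10], [0.20, 0.80]]
(I − A)⁻¹ = adj(I−A) / det(I−A) ≈
  [   1.3043     0.2174]
  [   0.4348     1.7391]
x = (I − A)⁻¹ d = adj(I−A)·d / det(I−A), with det(I−A) = 0.4600:
  x_1 = (0.60·290 + 0.10·160) / 0.4600 = 190.00 / 0.4600 ≈ 413.04
  x_2 = (0.20·290 + 0.80·160) / 0.4600 = 186.00 / 0.4600 ≈ 404.35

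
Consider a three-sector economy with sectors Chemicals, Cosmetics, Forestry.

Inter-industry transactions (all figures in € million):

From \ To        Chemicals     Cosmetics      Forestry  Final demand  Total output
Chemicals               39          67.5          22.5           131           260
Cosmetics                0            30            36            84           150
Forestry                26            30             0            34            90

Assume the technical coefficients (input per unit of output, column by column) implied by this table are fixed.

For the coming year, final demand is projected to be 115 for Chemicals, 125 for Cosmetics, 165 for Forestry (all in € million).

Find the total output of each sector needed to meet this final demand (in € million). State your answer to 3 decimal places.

x_1 = 362.369, x_2 = 285.409, x_3 = 258.319

Technical coefficients a_ij = z_ij / X_j:
  a_11 = 39/260 = 0.15, a_21 = 0/260 = 0.00, a_31 = 26/260 = 0.10
  a_12 = 67.5/150 = 0.45, a_22 = 30/150 = 0.20, a_32 = 30/150 = 0.20
  a_13 = 22.5/90 = 0.25, a_23 = 36/90 = 0.40, a_33 = 0/90 = 0.00
I − A =
  [   0.85    -0.45    -0.25]
  [   0.00     0.80    -0.40]
  [  -0.10    -0.20     1.00]
Cofactors of I−A, C_ij = (−1)^(i+j)·(minor ij) (rows/columns in the sector order above):
  C_11 = (0.80)(1.00) − (-0.40)(-0.20) = 0.7200
  C_12 = −[(0.00)(1.00) − (-0.40)(-0.10)] = 0.0400
  C_13 = (0.00)(-0.20) − (0.80)(-0.10) = 0.0800
  C_21 = −[(-0.45)(1.00) − (-0.25)(-0.20)] = 0.5000
  C_22 = (0.85)(1.00) − (-0.25)(-0.10) = 0.8250
  C_23 = −[(0.85)(-0.20) − (-0.45)(-0.10)] = 0.2150
  C_31 = (-0.45)(-0.40) − (-0.25)(0.80) = 0.3800
  C_32 = −[(0.85)(-0.40) − (-0.25)(0.00)] = 0.3400
  C_33 = (0.85)(0.80) − (-0.45)(0.00) = 0.6800
det(I−A) = Σ_j (I−A)_1j·C_1j = (0.85)(0.7200) + (-0.45)(0.0400) + (-0.25)(0.0800) = 0.5740
adj(I−A) = Cᵀ =
  [ 0.7200   0.5000   0.3800]
  [ 0.0400   0.8250   0.3400]
  [ 0.0800   0.2150   0.6800]
(I − A)⁻¹ = adj(I−A) / det(I−A) ≈
  [   1.2544     0.8711     0.6620]
  [   0.0697     1.4373     0.5923]
  [   0.1394     0.3746     1.1847]
x = (I − A)⁻¹ d = adj(I−A)·d / det(I−A), with det(I−A) = 0.5740:
  x_1 = (0.7200·115 + 0.5000·125 + 0.3800·165) / 0.5740 = 208.00 / 0.5740 ≈ 362.369
  x_2 = (0.0400·115 + 0.8250·125 + 0.3400·165) / 0.5740 = 163.825 / 0.5740 ≈ 285.409
  x_3 = (0.0800·115 + 0.2150·125 + 0.6800·165) / 0.5740 = 148.275 / 0.5740 ≈ 258.319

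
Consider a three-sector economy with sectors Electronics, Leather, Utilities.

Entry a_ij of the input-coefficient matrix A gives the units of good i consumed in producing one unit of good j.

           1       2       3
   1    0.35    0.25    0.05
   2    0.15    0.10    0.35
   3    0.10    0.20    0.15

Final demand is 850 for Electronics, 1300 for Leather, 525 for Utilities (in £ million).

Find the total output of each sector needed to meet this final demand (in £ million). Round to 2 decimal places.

x_1 = 2343.88, x_2 = 2402.34, x_3 = 1458.65

I − A =
  [   0.65    -0.25    -0.05]
  [  -0.15     0.90    -0.35]
  [  -0.10    -0.20     0.85]
Cofactors of I−A, C_ij = (−1)^(i+j)·(minor ij) (rows/columns in the sector order above):
  C_11 = (0.90)(0.85) − (-0.35)(-0.20) = 0.6950
  C_12 = −[(-0.15)(0.85) − (-0.35)(-0.10)] = 0.1625
  C_13 = (-0.15)(-0.20) − (0.90)(-0.10) = 0.1200
  C_21 = −[(-0.25)(0.85) − (-0.05)(-0.20)] = 0.2225
  C_22 = (0.65)(0.85) − (-0.05)(-0.10) = 0.5475
  C_23 = −[(0.65)(-0.20) − (-0.25)(-0.10)] = 0.1550
  C_31 = (-0.25)(-0.35) − (-0.05)(0.90) = 0.1325
  C_32 = −[(0.65)(-0.35) − (-0.05)(-0.15)] = 0.2350
  C_33 = (0.65)(0.90) − (-0.25)(-0.15) = 0.5475
det(I−A) = Σ_j (I−A)_1j·C_1j = (0.65)(0.6950) + (-0.25)(0.1625) + (-0.05)(0.1200) = 0.405125
adj(I−A) = Cᵀ =
  [ 0.6950   0.2225   0.1325]
  [ 0.1625   0.5475   0.2350]
  [ 0.1200   0.1550   0.5475]
(I − A)⁻¹ = adj(I−A) / det(I−A) ≈
  [   1.7155     0.5492     0.3271]
  [   0.4011     1.3514     0.5801]
  [   0.2962     0.3826     1.3514]
x = (I − A)⁻¹ d = adj(I−A)·d / det(I−A), with det(I−A) = 0.405125:
  x_1 = (0.6950·850 + 0.2225·1300 + 0.1325·525) / 0.405125 = 949.5625 / 0.405125 ≈ 2343.88
  x_2 = (0.1625·850 + 0.5475·1300 + 0.2350·525) / 0.405125 = 973.25 / 0.405125 ≈ 2402.34
  x_3 = (0.1200·850 + 0.1550·1300 + 0.5475·525) / 0.405125 = 590.9375 / 0.405125 ≈ 1458.65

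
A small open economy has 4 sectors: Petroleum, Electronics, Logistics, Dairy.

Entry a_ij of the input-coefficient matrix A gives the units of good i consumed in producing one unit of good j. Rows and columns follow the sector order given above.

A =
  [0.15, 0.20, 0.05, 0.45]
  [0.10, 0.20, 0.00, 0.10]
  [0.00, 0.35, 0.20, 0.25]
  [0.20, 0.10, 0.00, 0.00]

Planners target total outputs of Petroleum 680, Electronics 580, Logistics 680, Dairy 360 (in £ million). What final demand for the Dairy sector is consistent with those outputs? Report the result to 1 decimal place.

d_4 = 166.0

I − A =
  [   0.85    -0.20    -0.05    -0.45]
  [  -0.10     0.80     0.00    -0.10]
  [   0.00    -0.35     0.80    -0.25]
  [  -0.20    -0.10     0.00     1.00]
d = (I − A) x:
  d_1 = (+0.85)·680 + (-0.20)·580 + (-0.05)·680 + (-0.45)·360 = 266.0
  d_2 = (-0.10)·680 + (+0.80)·580 + (+0.00)·680 + (-0.10)·360 = 360.0
  d_3 = (+0.00)·680 + (-0.35)·580 + (+0.80)·680 + (-0.25)·360 = 251.0
  d_4 = (-0.20)·680 + (-0.10)·580 + (+0.00)·680 + (+1.00)·360 = 166.0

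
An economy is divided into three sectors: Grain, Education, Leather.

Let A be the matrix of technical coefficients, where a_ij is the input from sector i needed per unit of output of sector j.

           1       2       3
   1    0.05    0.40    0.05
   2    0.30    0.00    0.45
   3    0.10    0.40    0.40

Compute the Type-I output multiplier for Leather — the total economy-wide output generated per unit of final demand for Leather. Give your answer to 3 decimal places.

m_3 = 5.042

I − A =
  [   0.95    -0.40    -0.05]
  [  -0.30     1.00    -0.45]
  [  -0.10    -0.40     0.60]
Cofactors of I−A, C_ij = (−1)^(i+j)·(minor ij) (rows/columns in the sector order above):
  C_11 = (1.00)(0.60) − (-0.45)(-0.40) = 0.4200
  C_12 = −[(-0.30)(0.60) − (-0.45)(-0.10)] = 0.2250
  C_13 = (-0.30)(-0.40) − (1.00)(-0.10) = 0.2200
  C_21 = −[(-0.40)(0.60) − (-0.05)(-0.40)] = 0.2600
  C_22 = (0.95)(0.60) − (-0.05)(-0.10) = 0.5650
  C_23 = −[(0.95)(-0.40) − (-0.40)(-0.10)] = 0.4200
  C_31 = (-0.40)(-0.45) − (-0.05)(1.00) = 0.2300
  C_32 = −[(0.95)(-0.45) − (-0.05)(-0.30)] = 0.4425
  C_33 = (0.95)(1.00) − (-0.40)(-0.30) = 0.8300
det(I−A) = Σ_j (I−A)_1j·C_1j = (0.95)(0.4200) + (-0.40)(0.2250) + (-0.05)(0.2200) = 0.2980
adj(I−A) = Cᵀ =
  [ 0.4200   0.2600   0.2300]
  [ 0.2250   0.5650   0.4425]
  [ 0.2200   0.4200   0.8300]
(I − A)⁻¹ = adj(I−A) / det(I−A) ≈
  [   1.4094     0.8725     0.7718]
  [   0.7550     1.8960     1.4849]
  [   0.7383     1.4094     2.7852]
The output multiplier for sector j is the column-j sum of the Leontief inverse (I − A)⁻¹ = adj(I−A) / det(I−A).
Column 3 of adj(I−A): (0.2300, 0.4425, 0.8300); det(I−A) = 0.2980.
m_3 = (0.2300 + 0.4425 + 0.8300) / 0.2980 = 1.5025 / 0.2980 ≈ 5.042.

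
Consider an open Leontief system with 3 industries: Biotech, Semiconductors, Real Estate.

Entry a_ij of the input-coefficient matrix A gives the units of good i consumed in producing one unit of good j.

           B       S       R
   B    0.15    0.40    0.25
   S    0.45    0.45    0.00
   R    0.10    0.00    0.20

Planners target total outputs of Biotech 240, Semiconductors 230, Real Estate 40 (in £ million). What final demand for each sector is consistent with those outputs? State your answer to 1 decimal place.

I − A =
  [   0.85    -0.40    -0.25]
  [  -0.45     0.55     0.00]
  [  -0.10     0.00     0.80]
d = (I − A) x:
  d_B = (+0.85)·240 + (-0.40)·230 + (-0.25)·40 = 102.0
  d_S = (-0.45)·240 + (+0.55)·230 + (+0.00)·40 = 18.5
  d_R = (-0.10)·240 + (+0.00)·230 + (+0.80)·40 = 8.0

d_B = 102.0, d_S = 18.5, d_R = 8.0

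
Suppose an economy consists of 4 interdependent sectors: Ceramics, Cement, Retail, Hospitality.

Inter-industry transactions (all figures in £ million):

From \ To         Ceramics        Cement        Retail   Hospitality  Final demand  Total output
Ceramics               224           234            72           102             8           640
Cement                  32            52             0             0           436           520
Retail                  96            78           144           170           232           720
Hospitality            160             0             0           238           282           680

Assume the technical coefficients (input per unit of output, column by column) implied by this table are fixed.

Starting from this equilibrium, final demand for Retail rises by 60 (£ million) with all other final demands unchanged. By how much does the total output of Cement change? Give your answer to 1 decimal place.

Technical coefficients a_ij = z_ij / X_j:
  a_11 = 224/640 = 0.35, a_21 = 32/640 = 0.05, a_31 = 96/640 = 0.15, a_41 = 160/640 = 0.25
  a_12 = 234/520 = 0.45, a_22 = 52/520 = 0.10, a_32 = 78/520 = 0.15, a_42 = 0/520 = 0.00
  a_13 = 72/720 = 0.10, a_23 = 0/720 = 0.00, a_33 = 144/720 = 0.20, a_43 = 0/720 = 0.00
  a_14 = 102/680 = 0.15, a_24 = 0/680 = 0.00, a_34 = 170/680 = 0.25, a_44 = 238/680 = 0.35
I − A =
  [   0.65    -0.45    -0.10    -0.15]
  [  -0.05     0.90     0.00     0.00]
  [  -0.15    -0.15     0.80    -0.25]
  [  -0.25     0.00     0.00     0.65]
Compute the cofactors C_ij = (−1)^(i+j)·(3×3 minor ij) of I−A; the adjugate is their transpose:
adj(I−A) = Cᵀ =
  [ 0.468000   0.243750   0.058500   0.130500]
  [ 0.026000   0.292000   0.003250   0.007250]
  [ 0.148875   0.129750   0.331875   0.162000]
  [ 0.180000   0.093750   0.022500   0.435750]
det(I−A) = Σ_j (I−A)_1j·C_1j = (0.65)(0.468000) + (-0.45)(0.026000) + (-0.10)(0.148875) + (-0.15)(0.180000) = 0.2506125
(I − A)⁻¹ = adj(I−A) / det(I−A) ≈
  [   1.8674     0.9726     0.2334     0.5207]
  [   0.1037     1.1651     0.0130     0.0289]
  [   0.5940     0.5177     1.3243     0.6464]
  [   0.7182     0.3741     0.0898     1.7387]
Δx = (I − A)⁻¹ Δd with Δd having +60 in the Retail component and 0 elsewhere.
So Δx_2 = L_23 · (+60), where L_23 = adj(I−A)_23 / det(I−A) = 0.003250 / 0.2506125.
Δx_2 = 0.003250 × (+60) / 0.2506125 = 0.195 / 0.2506125 ≈ 0.8.

Δx_2 = 0.8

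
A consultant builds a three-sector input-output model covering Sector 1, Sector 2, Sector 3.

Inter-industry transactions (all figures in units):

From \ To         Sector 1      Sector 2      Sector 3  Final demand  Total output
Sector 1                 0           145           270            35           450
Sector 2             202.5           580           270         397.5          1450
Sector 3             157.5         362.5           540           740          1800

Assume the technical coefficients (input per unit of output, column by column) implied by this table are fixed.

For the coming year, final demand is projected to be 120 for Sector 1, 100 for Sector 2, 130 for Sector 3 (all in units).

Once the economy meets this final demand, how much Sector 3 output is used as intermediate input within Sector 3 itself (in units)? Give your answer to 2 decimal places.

Technical coefficients a_ij = z_ij / X_j:
  a_11 = 0/450 = 0.00, a_21 = 202.5/450 = 0.45, a_31 = 157.5/450 = 0.35
  a_12 = 145/1450 = 0.10, a_22 = 580/1450 = 0.40, a_32 = 362.5/1450 = 0.25
  a_13 = 270/1800 = 0.15, a_23 = 270/1800 = 0.15, a_33 = 540/1800 = 0.30
I − A =
  [   1.00    -0.10    -0.15]
  [  -0.45     0.60    -0.15]
  [  -0.35    -0.25     0.70]
Cofactors of I−A, C_ij = (−1)^(i+j)·(minor ij) (rows/columns in the sector order above):
  C_11 = (0.60)(0.70) − (-0.15)(-0.25) = 0.3825
  C_12 = −[(-0.45)(0.70) − (-0.15)(-0.35)] = 0.3675
  C_13 = (-0.45)(-0.25) − (0.60)(-0.35) = 0.3225
  C_21 = −[(-0.10)(0.70) − (-0.15)(-0.25)] = 0.1075
  C_22 = (1.00)(0.70) − (-0.15)(-0.35) = 0.6475
  C_23 = −[(1.00)(-0.25) − (-0.10)(-0.35)] = 0.2850
  C_31 = (-0.10)(-0.15) − (-0.15)(0.60) = 0.1050
  C_32 = −[(1.00)(-0.15) − (-0.15)(-0.45)] = 0.2175
  C_33 = (1.00)(0.60) − (-0.10)(-0.45) = 0.5550
det(I−A) = Σ_j (I−A)_1j·C_1j = (1.00)(0.3825) + (-0.10)(0.3675) + (-0.15)(0.3225) = 0.297375
adj(I−A) = Cᵀ =
  [ 0.3825   0.1075   0.1050]
  [ 0.3675   0.6475   0.2175]
  [ 0.3225   0.2850   0.5550]
(I − A)⁻¹ = adj(I−A) / det(I−A) ≈
  [   1.2863     0.3615     0.3531]
  [   1.2358     2.1774     0.7314]
  [   1.0845     0.9584     1.8663]
First solve x = (I − A)⁻¹ d = adj(I−A)·d / det(I−A); in particular x_3 = (0.3225·120 + 0.2850·100 + 0.5550·130) / 0.297375 = 139.35 / 0.297375 ≈ 468.6003.
Intermediate flow from 3 to 3: z_33 = a_33 · x_3 = 0.30 × 139.35 / 0.297375 = 41.805 / 0.297375 ≈ 140.58.

z_33 = 140.58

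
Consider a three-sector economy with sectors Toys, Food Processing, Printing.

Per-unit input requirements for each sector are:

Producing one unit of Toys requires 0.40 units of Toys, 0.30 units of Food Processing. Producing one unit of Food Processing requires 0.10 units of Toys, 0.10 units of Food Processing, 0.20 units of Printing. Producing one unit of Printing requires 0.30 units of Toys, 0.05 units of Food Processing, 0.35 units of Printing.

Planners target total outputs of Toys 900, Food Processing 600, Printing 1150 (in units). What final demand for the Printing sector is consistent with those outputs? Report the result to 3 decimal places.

I − A =
  [   0.60    -0.10    -0.30]
  [  -0.30     0.90    -0.05]
  [   0.00    -0.20     0.65]
d = (I − A) x:
  d_T = (+0.60)·900 + (-0.10)·600 + (-0.30)·1150 = 135.000
  d_F = (-0.30)·900 + (+0.90)·600 + (-0.05)·1150 = 212.500
  d_P = (+0.00)·900 + (-0.20)·600 + (+0.65)·1150 = 627.500

d_P = 627.500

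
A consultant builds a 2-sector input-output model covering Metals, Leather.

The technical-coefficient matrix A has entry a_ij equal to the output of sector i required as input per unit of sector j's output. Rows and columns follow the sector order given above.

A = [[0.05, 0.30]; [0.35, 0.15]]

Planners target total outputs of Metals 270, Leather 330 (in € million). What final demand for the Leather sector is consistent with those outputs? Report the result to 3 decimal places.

I − A =
  [   0.95    -0.30]
  [  -0.35     0.85]
d = (I − A) x:
  d_M = (+0.95)·270 + (-0.30)·330 = 157.500
  d_L = (-0.35)·270 + (+0.85)·330 = 186.000

d_L = 186.000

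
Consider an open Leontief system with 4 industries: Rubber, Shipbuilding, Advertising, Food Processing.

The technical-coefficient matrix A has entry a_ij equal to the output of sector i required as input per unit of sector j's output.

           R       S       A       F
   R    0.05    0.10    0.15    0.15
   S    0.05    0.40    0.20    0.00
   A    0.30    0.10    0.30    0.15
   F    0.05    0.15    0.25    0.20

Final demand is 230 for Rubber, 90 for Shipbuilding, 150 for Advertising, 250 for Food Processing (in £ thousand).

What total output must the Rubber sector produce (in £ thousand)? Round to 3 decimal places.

I − A =
  [   0.95    -0.10    -0.15    -0.15]
  [  -0.05     0.60    -0.20     0.00]
  [  -0.30    -0.10     0.70    -0.15]
  [  -0.05    -0.15    -0.25     0.80]
Compute the cofactors C_ij = (−1)^(i+j)·(3×3 minor ij) of I−A; the adjugate is their transpose:
adj(I−A) = Cᵀ =
  [ 0.293000   0.087125   0.115000   0.076500]
  [ 0.075625   0.442750   0.158375   0.043875]
  [ 0.153625   0.128125   0.446375   0.112500]
  [ 0.080500   0.128500   0.176375   0.342750]
det(I−A) = Σ_j (I−A)_1j·C_1j = (0.95)(0.293000) + (-0.10)(0.075625) + (-0.15)(0.153625) + (-0.15)(0.080500) = 0.23566875
(I − A)⁻¹ = adj(I−A) / det(I−A) ≈
  [   1.2433     0.3697     0.4880     0.3246]
  [   0.3209     1.8787     0.6720     0.1862]
  [   0.6519     0.5437     1.8941     0.4774]
  [   0.3416     0.5453     0.7484     1.4544]
x = (I − A)⁻¹ d = adj(I−A)·d / det(I−A), with det(I−A) = 0.23566875:
  x_R = (0.293000·230 + 0.087125·90 + 0.115000·150 + 0.076500·250) / 0.23566875 = 111.60625 / 0.23566875 ≈ 473.573
  x_S = (0.075625·230 + 0.442750·90 + 0.158375·150 + 0.043875·250) / 0.23566875 = 91.96625 / 0.23566875 ≈ 390.235
  x_A = (0.153625·230 + 0.128125·90 + 0.446375·150 + 0.112500·250) / 0.23566875 = 141.94625 / 0.23566875 ≈ 602.313
  x_F = (0.080500·230 + 0.128500·90 + 0.176375·150 + 0.342750·250) / 0.23566875 = 142.22375 / 0.23566875 ≈ 603.490

x_R = 473.573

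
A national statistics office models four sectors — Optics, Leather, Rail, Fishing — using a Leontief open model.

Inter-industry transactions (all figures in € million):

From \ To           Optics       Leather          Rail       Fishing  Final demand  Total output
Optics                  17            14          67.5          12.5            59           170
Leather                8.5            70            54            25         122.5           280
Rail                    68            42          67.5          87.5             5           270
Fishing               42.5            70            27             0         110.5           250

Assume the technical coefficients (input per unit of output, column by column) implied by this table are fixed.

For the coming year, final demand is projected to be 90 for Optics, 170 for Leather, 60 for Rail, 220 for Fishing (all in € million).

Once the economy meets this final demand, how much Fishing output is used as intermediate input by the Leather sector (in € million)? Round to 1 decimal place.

Technical coefficients a_ij = z_ij / X_j:
  a_11 = 17/170 = 0.10, a_21 = 8.5/170 = 0.05, a_31 = 68/170 = 0.40, a_41 = 42.5/170 = 0.25
  a_12 = 14/280 = 0.05, a_22 = 70/280 = 0.25, a_32 = 42/280 = 0.15, a_42 = 70/280 = 0.25
  a_13 = 67.5/270 = 0.25, a_23 = 54/270 = 0.20, a_33 = 67.5/270 = 0.25, a_43 = 27/270 = 0.10
  a_14 = 12.5/250 = 0.05, a_24 = 25/250 = 0.10, a_34 = 87.5/250 = 0.35, a_44 = 0/250 = 0.00
I − A =
  [   0.90    -0.05    -0.25    -0.05]
  [  -0.05     0.75    -0.20    -0.10]
  [  -0.40    -0.15     0.75    -0.35]
  [  -0.25    -0.25    -0.10     1.00]
Compute the cofactors C_ij = (−1)^(i+j)·(3×3 minor ij) of I−A; the adjugate is their transpose:
adj(I−A) = Cᵀ =
  [ 0.46850   0.10525   0.19800   0.10325]
  [ 0.15600   0.51025   0.20550   0.13075]
  [ 0.37125   0.24125   0.63875   0.26625]
  [ 0.19325   0.17800   0.16475   0.39650]
det(I−A) = Σ_j (I−A)_1j·C_1j = (0.90)(0.46850) + (-0.05)(0.15600) + (-0.25)(0.37125) + (-0.05)(0.19325) = 0.311375
(I − A)⁻¹ = adj(I−A) / det(I−A) ≈
  [   1.5046     0.3380     0.6359     0.3316]
  [   0.5010     1.6387     0.6600     0.4199]
  [   1.1923     0.7748     2.0514     0.8551]
  [   0.6206     0.5717     0.5291     1.2734]
First solve x = (I − A)⁻¹ d = adj(I−A)·d / det(I−A); in particular x_2 = (0.15600·90 + 0.51025·170 + 0.20550·60 + 0.13075·220) / 0.311375 = 141.8775 / 0.311375 ≈ 455.648.
Intermediate flow from 4 to 2: z_42 = a_42 · x_2 = 0.25 × 141.8775 / 0.311375 = 35.469375 / 0.311375 ≈ 113.9.

z_42 = 113.9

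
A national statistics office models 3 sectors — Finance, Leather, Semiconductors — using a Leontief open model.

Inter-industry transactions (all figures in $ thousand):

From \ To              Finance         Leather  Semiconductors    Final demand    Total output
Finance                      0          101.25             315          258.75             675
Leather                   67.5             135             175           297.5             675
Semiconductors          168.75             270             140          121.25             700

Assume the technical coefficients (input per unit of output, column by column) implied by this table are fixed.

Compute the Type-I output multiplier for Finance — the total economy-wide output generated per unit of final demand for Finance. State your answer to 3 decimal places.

m_F = 2.247

Technical coefficients a_ij = z_ij / X_j:
  a_FF = 0/675 = 0.00, a_LF = 67.5/675 = 0.10, a_SF = 168.75/675 = 0.25
  a_FL = 101.25/675 = 0.15, a_LL = 135/675 = 0.20, a_SL = 270/675 = 0.40
  a_FS = 315/700 = 0.45, a_LS = 175/700 = 0.25, a_SS = 140/700 = 0.20
I − A =
  [   1.00    -0.15    -0.45]
  [  -0.10     0.80    -0.25]
  [  -0.25    -0.40     0.80]
Cofactors of I−A, C_ij = (−1)^(i+j)·(minor ij) (rows/columns in the sector order above):
  C_11 = (0.80)(0.80) − (-0.25)(-0.40) = 0.5400
  C_12 = −[(-0.10)(0.80) − (-0.25)(-0.25)] = 0.1425
  C_13 = (-0.10)(-0.40) − (0.80)(-0.25) = 0.2400
  C_21 = −[(-0.15)(0.80) − (-0.45)(-0.40)] = 0.3000
  C_22 = (1.00)(0.80) − (-0.45)(-0.25) = 0.6875
  C_23 = −[(1.00)(-0.40) − (-0.15)(-0.25)] = 0.4375
  C_31 = (-0.15)(-0.25) − (-0.45)(0.80) = 0.3975
  C_32 = −[(1.00)(-0.25) − (-0.45)(-0.10)] = 0.2950
  C_33 = (1.00)(0.80) − (-0.15)(-0.10) = 0.7850
det(I−A) = Σ_j (I−A)_1j·C_1j = (1.00)(0.5400) + (-0.15)(0.1425) + (-0.45)(0.2400) = 0.410625
adj(I−A) = Cᵀ =
  [ 0.5400   0.3000   0.3975]
  [ 0.1425   0.6875   0.2950]
  [ 0.2400   0.4375   0.7850]
(I − A)⁻¹ = adj(I−A) / det(I−A) ≈
  [   1.3151     0.7306     0.9680]
  [   0.3470     1.6743     0.7184]
  [   0.5845     1.0654     1.9117]
The output multiplier for sector j is the column-j sum of the Leontief inverse (I − A)⁻¹ = adj(I−A) / det(I−A).
Column F of adj(I−A): (0.5400, 0.1425, 0.2400); det(I−A) = 0.410625.
m_F = (0.5400 + 0.1425 + 0.2400) / 0.410625 = 0.9225 / 0.410625 ≈ 2.247.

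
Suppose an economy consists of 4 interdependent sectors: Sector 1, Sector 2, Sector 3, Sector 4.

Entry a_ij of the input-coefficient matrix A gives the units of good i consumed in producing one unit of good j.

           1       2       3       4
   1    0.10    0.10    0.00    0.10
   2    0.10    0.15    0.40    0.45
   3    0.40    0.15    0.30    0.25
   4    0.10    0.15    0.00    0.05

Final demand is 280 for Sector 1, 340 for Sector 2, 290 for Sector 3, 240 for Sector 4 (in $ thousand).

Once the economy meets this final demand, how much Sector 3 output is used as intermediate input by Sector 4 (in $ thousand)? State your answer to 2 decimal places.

I − A =
  [   0.90    -0.10     0.00    -0.10]
  [  -0.10     0.85    -0.40    -0.45]
  [  -0.40    -0.15     0.70    -0.25]
  [  -0.10    -0.15     0.00     0.95]
Compute the cofactors C_ij = (−1)^(i+j)·(3×3 minor ij) of I−A; the adjugate is their transpose:
adj(I−A) = Cᵀ =
  [ 0.4460   0.0770   0.0440   0.0950]
  [ 0.2600   0.5915   0.3380   0.3965]
  [ 0.3420   0.2070   0.6420   0.3030]
  [ 0.0880   0.1015   0.0580   0.4585]
det(I−A) = Σ_j (I−A)_1j·C_1j = (0.90)(0.4460) + (-0.10)(0.2600) + (0.00)(0.3420) + (-0.10)(0.0880) = 0.3666
(I − A)⁻¹ = adj(I−A) / det(I−A) ≈
  [   1.2166     0.2100     0.1200     0.2591]
  [   0.7092     1.6135     0.9220     1.0816]
  [   0.9329     0.5646     1.7512     0.8265]
  [   0.2400     0.2769     0.1582     1.2507]
First solve x = (I − A)⁻¹ d = adj(I−A)·d / det(I−A); in particular x_4 = (0.0880·280 + 0.1015·340 + 0.0580·290 + 0.4585·240) / 0.3666 = 186.01 / 0.3666 ≈ 507.3923.
Intermediate flow from 3 to 4: z_34 = a_34 · x_4 = 0.25 × 186.01 / 0.3666 = 46.5025 / 0.3666 ≈ 126.85.

z_34 = 126.85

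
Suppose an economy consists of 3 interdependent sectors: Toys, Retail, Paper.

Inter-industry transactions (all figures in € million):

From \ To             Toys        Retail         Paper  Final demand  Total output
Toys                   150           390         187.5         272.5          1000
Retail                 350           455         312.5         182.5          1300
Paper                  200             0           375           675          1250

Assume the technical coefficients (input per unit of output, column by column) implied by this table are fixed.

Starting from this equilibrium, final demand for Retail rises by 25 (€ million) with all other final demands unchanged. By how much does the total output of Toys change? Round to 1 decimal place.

Technical coefficients a_ij = z_ij / X_j:
  a_11 = 150/1000 = 0.15, a_21 = 350/1000 = 0.35, a_31 = 200/1000 = 0.20
  a_12 = 390/1300 = 0.30, a_22 = 455/1300 = 0.35, a_32 = 0/1300 = 0.00
  a_13 = 187.5/1250 = 0.15, a_23 = 312.5/1250 = 0.25, a_33 = 375/1250 = 0.30
I − A =
  [   0.85    -0.30    -0.15]
  [  -0.35     0.65    -0.25]
  [  -0.20     0.00     0.70]
Cofactors of I−A, C_ij = (−1)^(i+j)·(minor ij) (rows/columns in the sector order above):
  C_11 = (0.65)(0.70) − (-0.25)(0.00) = 0.4550
  C_12 = −[(-0.35)(0.70) − (-0.25)(-0.20)] = 0.2950
  C_13 = (-0.35)(0.00) − (0.65)(-0.20) = 0.1300
  C_21 = −[(-0.30)(0.70) − (-0.15)(0.00)] = 0.2100
  C_22 = (0.85)(0.70) − (-0.15)(-0.20) = 0.5650
  C_23 = −[(0.85)(0.00) − (-0.30)(-0.20)] = 0.0600
  C_31 = (-0.30)(-0.25) − (-0.15)(0.65) = 0.1725
  C_32 = −[(0.85)(-0.25) − (-0.15)(-0.35)] = 0.2650
  C_33 = (0.85)(0.65) − (-0.30)(-0.35) = 0.4475
det(I−A) = Σ_j (I−A)_1j·C_1j = (0.85)(0.4550) + (-0.30)(0.2950) + (-0.15)(0.1300) = 0.27875
adj(I−A) = Cᵀ =
  [ 0.4550   0.2100   0.1725]
  [ 0.2950   0.5650   0.2650]
  [ 0.1300   0.0600   0.4475]
(I − A)⁻¹ = adj(I−A) / det(I−A) ≈
  [   1.6323     0.7534     0.6188]
  [   1.0583     2.0269     0.9507]
  [   0.4664     0.2152     1.6054]
Δx = (I − A)⁻¹ Δd with Δd having +25 in the Retail component and 0 elsewhere.
So Δx_1 = L_12 · (+25), where L_12 = adj(I−A)_12 / det(I−A) = 0.2100 / 0.27875.
Δx_1 = 0.2100 × (+25) / 0.27875 = 5.25 / 0.27875 ≈ 18.8.

Δx_1 = 18.8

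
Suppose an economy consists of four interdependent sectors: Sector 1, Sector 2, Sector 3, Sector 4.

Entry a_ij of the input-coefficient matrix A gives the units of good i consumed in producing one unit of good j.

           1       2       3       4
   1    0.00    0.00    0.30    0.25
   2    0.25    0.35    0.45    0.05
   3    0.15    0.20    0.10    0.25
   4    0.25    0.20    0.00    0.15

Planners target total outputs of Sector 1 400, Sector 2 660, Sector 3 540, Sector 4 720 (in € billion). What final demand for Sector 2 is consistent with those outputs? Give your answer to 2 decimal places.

I − A =
  [   1.00     0.00    -0.30    -0.25]
  [  -0.25     0.65    -0.45    -0.05]
  [  -0.15    -0.20     0.90    -0.25]
  [  -0.25    -0.20     0.00     0.85]
d = (I − A) x:
  d_1 = (+1.00)·400 + (+0.00)·660 + (-0.30)·540 + (-0.25)·720 = 58.00
  d_2 = (-0.25)·400 + (+0.65)·660 + (-0.45)·540 + (-0.05)·720 = 50.00
  d_3 = (-0.15)·400 + (-0.20)·660 + (+0.90)·540 + (-0.25)·720 = 114.00
  d_4 = (-0.25)·400 + (-0.20)·660 + (+0.00)·540 + (+0.85)·720 = 380.00

d_2 = 50.00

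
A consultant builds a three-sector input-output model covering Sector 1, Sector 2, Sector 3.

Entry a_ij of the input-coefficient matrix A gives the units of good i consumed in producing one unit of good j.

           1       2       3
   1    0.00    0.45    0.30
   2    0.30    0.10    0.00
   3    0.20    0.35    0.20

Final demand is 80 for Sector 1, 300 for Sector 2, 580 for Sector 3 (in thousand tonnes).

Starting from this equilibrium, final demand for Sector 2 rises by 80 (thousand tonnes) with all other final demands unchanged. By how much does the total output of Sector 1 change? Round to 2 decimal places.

Δx_1 = 70.66

I − A =
  [   1.00    -0.45    -0.30]
  [  -0.30     0.90     0.00]
  [  -0.20    -0.35     0.80]
Cofactors of I−A, C_ij = (−1)^(i+j)·(minor ij) (rows/columns in the sector order above):
  C_11 = (0.90)(0.80) − (0.00)(-0.35) = 0.7200
  C_12 = −[(-0.30)(0.80) − (0.00)(-0.20)] = 0.2400
  C_13 = (-0.30)(-0.35) − (0.90)(-0.20) = 0.2850
  C_21 = −[(-0.45)(0.80) − (-0.30)(-0.35)] = 0.4650
  C_22 = (1.00)(0.80) − (-0.30)(-0.20) = 0.7400
  C_23 = −[(1.00)(-0.35) − (-0.45)(-0.20)] = 0.4400
  C_31 = (-0.45)(0.00) − (-0.30)(0.90) = 0.2700
  C_32 = −[(1.00)(0.00) − (-0.30)(-0.30)] = 0.0900
  C_33 = (1.00)(0.90) − (-0.45)(-0.30) = 0.7650
det(I−A) = Σ_j (I−A)_1j·C_1j = (1.00)(0.7200) + (-0.45)(0.2400) + (-0.30)(0.2850) = 0.5265
adj(I−A) = Cᵀ =
  [ 0.7200   0.4650   0.2700]
  [ 0.2400   0.7400   0.0900]
  [ 0.2850   0.4400   0.7650]
(I − A)⁻¹ = adj(I−A) / det(I−A) ≈
  [   1.3675     0.8832     0.5128]
  [   0.4558     1.4055     0.1709]
  [   0.5413     0.8357     1.4530]
Δx = (I − A)⁻¹ Δd with Δd having +80 in the Sector 2 component and 0 elsewhere.
So Δx_1 = L_12 · (+80), where L_12 = adj(I−A)_12 / det(I−A) = 0.4650 / 0.5265.
Δx_1 = 0.4650 × (+80) / 0.5265 = 37.20 / 0.5265 ≈ 70.66.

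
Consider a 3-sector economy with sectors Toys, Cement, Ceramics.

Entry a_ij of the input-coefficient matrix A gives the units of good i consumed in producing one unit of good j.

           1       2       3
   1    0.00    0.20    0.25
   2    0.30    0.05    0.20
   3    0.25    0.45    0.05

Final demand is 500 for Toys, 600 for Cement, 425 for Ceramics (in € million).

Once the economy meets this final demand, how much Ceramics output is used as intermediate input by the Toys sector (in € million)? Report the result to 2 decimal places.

z_31 = 270.43

I − A =
  [   1.00    -0.20    -0.25]
  [  -0.30     0.95    -0.20]
  [  -0.25    -0.45     0.95]
Cofactors of I−A, C_ij = (−1)^(i+j)·(minor ij) (rows/columns in the sector order above):
  C_11 = (0.95)(0.95) − (-0.20)(-0.45) = 0.8125
  C_12 = −[(-0.30)(0.95) − (-0.20)(-0.25)] = 0.3350
  C_13 = (-0.30)(-0.45) − (0.95)(-0.25) = 0.3725
  C_21 = −[(-0.20)(0.95) − (-0.25)(-0.45)] = 0.3025
  C_22 = (1.00)(0.95) − (-0.25)(-0.25) = 0.8875
  C_23 = −[(1.00)(-0.45) − (-0.20)(-0.25)] = 0.5000
  C_31 = (-0.20)(-0.20) − (-0.25)(0.95) = 0.2775
  C_32 = −[(1.00)(-0.20) − (-0.25)(-0.30)] = 0.2750
  C_33 = (1.00)(0.95) − (-0.20)(-0.30) = 0.8900
det(I−A) = Σ_j (I−A)_1j·C_1j = (1.00)(0.8125) + (-0.20)(0.3350) + (-0.25)(0.3725) = 0.652375
adj(I−A) = Cᵀ =
  [ 0.8125   0.3025   0.2775]
  [ 0.3350   0.8875   0.2750]
  [ 0.3725   0.5000   0.8900]
(I − A)⁻¹ = adj(I−A) / det(I−A) ≈
  [   1.2454     0.4637     0.4254]
  [   0.5135     1.3604     0.4215]
  [   0.5710     0.7664     1.3642]
First solve x = (I − A)⁻¹ d = adj(I−A)·d / det(I−A); in particular x_1 = (0.8125·500 + 0.3025·600 + 0.2775·425) / 0.652375 = 705.6875 / 0.652375 ≈ 1081.7206.
Intermediate flow from 3 to 1: z_31 = a_31 · x_1 = 0.25 × 705.6875 / 0.652375 = 176.421875 / 0.652375 ≈ 270.43.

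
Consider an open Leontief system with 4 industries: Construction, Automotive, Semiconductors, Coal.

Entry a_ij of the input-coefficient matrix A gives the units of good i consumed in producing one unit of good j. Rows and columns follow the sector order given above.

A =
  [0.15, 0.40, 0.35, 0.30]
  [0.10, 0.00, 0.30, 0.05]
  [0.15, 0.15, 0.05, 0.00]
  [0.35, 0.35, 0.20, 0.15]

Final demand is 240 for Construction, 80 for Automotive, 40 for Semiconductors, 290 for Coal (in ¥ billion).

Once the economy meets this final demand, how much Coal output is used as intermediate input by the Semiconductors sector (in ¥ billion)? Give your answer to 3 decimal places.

z_43 = 41.229

I − A =
  [   0.85    -0.40    -0.35    -0.30]
  [  -0.10     1.00    -0.30    -0.05]
  [  -0.15    -0.15     0.95     0.00]
  [  -0.35    -0.35    -0.20     0.85]
Compute the cofactors C_ij = (−1)^(i+j)·(3×3 minor ij) of I−A; the adjugate is their transpose:
adj(I−A) = Cᵀ =
  [ 0.751125   0.476375   0.488875   0.293125]
  [ 0.137125   0.533000   0.235625   0.079750]
  [ 0.140250   0.159375   0.551125   0.058875]
  [ 0.398750   0.453125   0.428000   0.655500]
det(I−A) = Σ_j (I−A)_1j·C_1j = (0.85)(0.751125) + (-0.40)(0.137125) + (-0.35)(0.140250) + (-0.30)(0.398750) = 0.41489375
(I − A)⁻¹ = adj(I−A) / det(I−A) ≈
  [   1.8104     1.1482     1.1783     0.7065]
  [   0.3305     1.2847     0.5679     0.1922]
  [   0.3380     0.3841     1.3284     0.1419]
  [   0.9611     1.0921     1.0316     1.5799]
First solve x = (I − A)⁻¹ d = adj(I−A)·d / det(I−A); in particular x_3 = (0.140250·240 + 0.159375·80 + 0.551125·40 + 0.058875·290) / 0.41489375 = 85.52875 / 0.41489375 ≈ 206.14615.
Intermediate flow from 4 to 3: z_43 = a_43 · x_3 = 0.20 × 85.52875 / 0.41489375 = 17.10575 / 0.41489375 ≈ 41.229.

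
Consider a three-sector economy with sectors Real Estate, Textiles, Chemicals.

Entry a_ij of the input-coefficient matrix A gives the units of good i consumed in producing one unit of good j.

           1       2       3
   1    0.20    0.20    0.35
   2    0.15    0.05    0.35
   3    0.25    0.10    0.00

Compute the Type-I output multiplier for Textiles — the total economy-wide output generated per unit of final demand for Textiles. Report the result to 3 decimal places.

I − A =
  [   0.80    -0.20    -0.35]
  [  -0.15     0.95    -0.35]
  [  -0.25    -0.10     1.00]
Cofactors of I−A, C_ij = (−1)^(i+j)·(minor ij) (rows/columns in the sector order above):
  C_11 = (0.95)(1.00) − (-0.35)(-0.10) = 0.9150
  C_12 = −[(-0.15)(1.00) − (-0.35)(-0.25)] = 0.2375
  C_13 = (-0.15)(-0.10) − (0.95)(-0.25) = 0.2525
  C_21 = −[(-0.20)(1.00) − (-0.35)(-0.10)] = 0.2350
  C_22 = (0.80)(1.00) − (-0.35)(-0.25) = 0.7125
  C_23 = −[(0.80)(-0.10) − (-0.20)(-0.25)] = 0.1300
  C_31 = (-0.20)(-0.35) − (-0.35)(0.95) = 0.4025
  C_32 = −[(0.80)(-0.35) − (-0.35)(-0.15)] = 0.3325
  C_33 = (0.80)(0.95) − (-0.20)(-0.15) = 0.7300
det(I−A) = Σ_j (I−A)_1j·C_1j = (0.80)(0.9150) + (-0.20)(0.2375) + (-0.35)(0.2525) = 0.596125
adj(I−A) = Cᵀ =
  [ 0.9150   0.2350   0.4025]
  [ 0.2375   0.7125   0.3325]
  [ 0.2525   0.1300   0.7300]
(I − A)⁻¹ = adj(I−A) / det(I−A) ≈
  [   1.5349     0.3942     0.6752]
  [   0.3984     1.1952     0.5578]
  [   0.4236     0.2181     1.2246]
The output multiplier for sector j is the column-j sum of the Leontief inverse (I − A)⁻¹ = adj(I−A) / det(I−A).
Column 2 of adj(I−A): (0.2350, 0.7125, 0.1300); det(I−A) = 0.596125.
m_2 = (0.2350 + 0.7125 + 0.1300) / 0.596125 = 1.0775 / 0.596125 ≈ 1.808.

m_2 = 1.808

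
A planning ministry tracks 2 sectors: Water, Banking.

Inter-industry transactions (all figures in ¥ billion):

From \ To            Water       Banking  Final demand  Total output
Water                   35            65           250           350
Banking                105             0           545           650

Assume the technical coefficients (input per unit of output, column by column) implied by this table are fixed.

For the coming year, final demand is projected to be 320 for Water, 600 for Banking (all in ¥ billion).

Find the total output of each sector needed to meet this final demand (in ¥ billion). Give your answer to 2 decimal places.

Technical coefficients a_ij = z_ij / X_j:
  a_11 = 35/350 = 0.10, a_21 = 105/350 = 0.30
  a_12 = 65/650 = 0.10, a_22 = 0/650 = 0.00
I − A =
  [   0.90    -0.10]
  [  -0.30     1.00]
det(I−A) = (0.90)(1.00) − (-0.10)(-0.30) = 0.8700
adj(I−A) = [[1.00, 0.10], [0.30, 0.90]]
(I − A)⁻¹ = adj(I−A) / det(I−A) ≈
  [   1.1494     0.1149]
  [   0.3448     1.0345]
x = (I − A)⁻¹ d = adj(I−A)·d / det(I−A), with det(I−A) = 0.8700:
  x_1 = (1.00·320 + 0.10·600) / 0.8700 = 380.00 / 0.8700 ≈ 436.78
  x_2 = (0.30·320 + 0.90·600) / 0.8700 = 636.00 / 0.8700 ≈ 731.03

x_1 = 436.78, x_2 = 731.03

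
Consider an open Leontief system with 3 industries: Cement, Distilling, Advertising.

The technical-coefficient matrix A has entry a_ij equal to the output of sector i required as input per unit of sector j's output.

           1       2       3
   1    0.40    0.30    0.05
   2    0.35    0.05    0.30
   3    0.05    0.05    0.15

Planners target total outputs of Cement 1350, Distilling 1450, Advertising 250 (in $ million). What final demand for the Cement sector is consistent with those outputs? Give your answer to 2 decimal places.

I − A =
  [   0.60    -0.30    -0.05]
  [  -0.35     0.95    -0.30]
  [  -0.05    -0.05     0.85]
d = (I − A) x:
  d_1 = (+0.60)·1350 + (-0.30)·1450 + (-0.05)·250 = 362.50
  d_2 = (-0.35)·1350 + (+0.95)·1450 + (-0.30)·250 = 830.00
  d_3 = (-0.05)·1350 + (-0.05)·1450 + (+0.85)·250 = 72.50

d_1 = 362.50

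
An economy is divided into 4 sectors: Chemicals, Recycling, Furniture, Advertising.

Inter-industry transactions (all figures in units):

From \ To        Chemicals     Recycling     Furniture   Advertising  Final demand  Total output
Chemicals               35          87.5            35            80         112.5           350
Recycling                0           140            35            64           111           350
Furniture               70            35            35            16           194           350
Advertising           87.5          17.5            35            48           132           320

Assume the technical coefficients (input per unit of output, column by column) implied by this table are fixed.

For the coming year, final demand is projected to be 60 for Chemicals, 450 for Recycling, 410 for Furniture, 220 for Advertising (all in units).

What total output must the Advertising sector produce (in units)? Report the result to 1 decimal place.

Technical coefficients a_ij = z_ij / X_j:
  a_CC = 35/350 = 0.10, a_RC = 0/350 = 0.00, a_FC = 70/350 = 0.20, a_AC = 87.5/350 = 0.25
  a_CR = 87.5/350 = 0.25, a_RR = 140/350 = 0.40, a_FR = 35/350 = 0.10, a_AR = 17.5/350 = 0.05
  a_CF = 35/350 = 0.10, a_RF = 35/350 = 0.10, a_FF = 35/350 = 0.10, a_AF = 35/350 = 0.10
  a_CA = 80/320 = 0.25, a_RA = 64/320 = 0.20, a_FA = 16/320 = 0.05, a_AA = 48/320 = 0.15
I − A =
  [   0.90    -0.25    -0.10    -0.25]
  [   0.00     0.60    -0.10    -0.20]
  [  -0.20    -0.10     0.90    -0.05]
  [  -0.25    -0.05    -0.10     0.85]
Compute the cofactors C_ij = (−1)^(i+j)·(3×3 minor ij) of I−A; the adjugate is their transpose:
adj(I−A) = Cᵀ =
  [ 0.436250   0.212500   0.092500   0.183750]
  [ 0.067250   0.604500   0.093250   0.167500]
  [ 0.112500   0.120625   0.400000   0.085000]
  [ 0.145500   0.112250   0.079750   0.460000]
det(I−A) = Σ_j (I−A)_1j·C_1j = (0.90)(0.436250) + (-0.25)(0.067250) + (-0.10)(0.112500) + (-0.25)(0.145500) = 0.3281875
(I − A)⁻¹ = adj(I−A) / det(I−A) ≈
  [   1.3293     0.6475     0.2819     0.5599]
  [   0.2049     1.8419     0.2841     0.5104]
  [   0.3428     0.3675     1.2188     0.2590]
  [   0.4433     0.3420     0.2430     1.4016]
x = (I − A)⁻¹ d = adj(I−A)·d / det(I−A), with det(I−A) = 0.3281875:
  x_C = (0.436250·60 + 0.212500·450 + 0.092500·410 + 0.183750·220) / 0.3281875 = 200.15 / 0.3281875 ≈ 609.9
  x_R = (0.067250·60 + 0.604500·450 + 0.093250·410 + 0.167500·220) / 0.3281875 = 351.1425 / 0.3281875 ≈ 1069.9
  x_F = (0.112500·60 + 0.120625·450 + 0.400000·410 + 0.085000·220) / 0.3281875 = 243.73125 / 0.3281875 ≈ 742.7
  x_A = (0.145500·60 + 0.112250·450 + 0.079750·410 + 0.460000·220) / 0.3281875 = 193.14 / 0.3281875 ≈ 588.5

x_A = 588.5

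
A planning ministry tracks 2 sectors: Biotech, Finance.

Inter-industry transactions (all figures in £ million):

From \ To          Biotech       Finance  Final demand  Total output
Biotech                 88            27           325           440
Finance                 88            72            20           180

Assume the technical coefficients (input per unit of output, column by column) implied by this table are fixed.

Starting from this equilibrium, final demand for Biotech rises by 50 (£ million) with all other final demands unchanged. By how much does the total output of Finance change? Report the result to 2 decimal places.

Technical coefficients a_ij = z_ij / X_j:
  a_11 = 88/440 = 0.20, a_21 = 88/440 = 0.20
  a_12 = 27/180 = 0.15, a_22 = 72/180 = 0.40
I − A =
  [   0.80    -0.15]
  [  -0.20     0.60]
det(I−A) = (0.80)(0.60) − (-0.15)(-0.20) = 0.4500
adj(I−A) = [[0.60, 0.15], [0.20, 0.80]]
(I − A)⁻¹ = adj(I−A) / det(I−A) ≈
  [   1.3333     0.3333]
  [   0.4444     1.7778]
Δx = (I − A)⁻¹ Δd with Δd having +50 in the Biotech component and 0 elsewhere.
So Δx_2 = L_21 · (+50), where L_21 = adj(I−A)_21 / det(I−A) = 0.20 / 0.4500.
Δx_2 = 0.20 × (+50) / 0.4500 = 10.00 / 0.4500 ≈ 22.22.

Δx_2 = 22.22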